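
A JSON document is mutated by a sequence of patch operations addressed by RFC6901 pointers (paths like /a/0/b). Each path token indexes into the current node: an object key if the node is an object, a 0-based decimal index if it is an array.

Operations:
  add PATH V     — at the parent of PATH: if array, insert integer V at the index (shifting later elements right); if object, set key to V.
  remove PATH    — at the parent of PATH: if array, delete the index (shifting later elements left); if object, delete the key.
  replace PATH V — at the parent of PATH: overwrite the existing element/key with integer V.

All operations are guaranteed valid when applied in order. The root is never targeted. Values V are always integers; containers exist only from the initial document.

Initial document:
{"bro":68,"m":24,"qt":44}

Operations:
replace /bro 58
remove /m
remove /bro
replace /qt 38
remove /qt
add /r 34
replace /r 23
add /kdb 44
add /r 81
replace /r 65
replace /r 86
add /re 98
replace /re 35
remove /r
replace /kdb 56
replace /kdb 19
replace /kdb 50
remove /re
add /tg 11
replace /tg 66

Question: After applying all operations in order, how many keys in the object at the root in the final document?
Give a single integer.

After op 1 (replace /bro 58): {"bro":58,"m":24,"qt":44}
After op 2 (remove /m): {"bro":58,"qt":44}
After op 3 (remove /bro): {"qt":44}
After op 4 (replace /qt 38): {"qt":38}
After op 5 (remove /qt): {}
After op 6 (add /r 34): {"r":34}
After op 7 (replace /r 23): {"r":23}
After op 8 (add /kdb 44): {"kdb":44,"r":23}
After op 9 (add /r 81): {"kdb":44,"r":81}
After op 10 (replace /r 65): {"kdb":44,"r":65}
After op 11 (replace /r 86): {"kdb":44,"r":86}
After op 12 (add /re 98): {"kdb":44,"r":86,"re":98}
After op 13 (replace /re 35): {"kdb":44,"r":86,"re":35}
After op 14 (remove /r): {"kdb":44,"re":35}
After op 15 (replace /kdb 56): {"kdb":56,"re":35}
After op 16 (replace /kdb 19): {"kdb":19,"re":35}
After op 17 (replace /kdb 50): {"kdb":50,"re":35}
After op 18 (remove /re): {"kdb":50}
After op 19 (add /tg 11): {"kdb":50,"tg":11}
After op 20 (replace /tg 66): {"kdb":50,"tg":66}
Size at the root: 2

Answer: 2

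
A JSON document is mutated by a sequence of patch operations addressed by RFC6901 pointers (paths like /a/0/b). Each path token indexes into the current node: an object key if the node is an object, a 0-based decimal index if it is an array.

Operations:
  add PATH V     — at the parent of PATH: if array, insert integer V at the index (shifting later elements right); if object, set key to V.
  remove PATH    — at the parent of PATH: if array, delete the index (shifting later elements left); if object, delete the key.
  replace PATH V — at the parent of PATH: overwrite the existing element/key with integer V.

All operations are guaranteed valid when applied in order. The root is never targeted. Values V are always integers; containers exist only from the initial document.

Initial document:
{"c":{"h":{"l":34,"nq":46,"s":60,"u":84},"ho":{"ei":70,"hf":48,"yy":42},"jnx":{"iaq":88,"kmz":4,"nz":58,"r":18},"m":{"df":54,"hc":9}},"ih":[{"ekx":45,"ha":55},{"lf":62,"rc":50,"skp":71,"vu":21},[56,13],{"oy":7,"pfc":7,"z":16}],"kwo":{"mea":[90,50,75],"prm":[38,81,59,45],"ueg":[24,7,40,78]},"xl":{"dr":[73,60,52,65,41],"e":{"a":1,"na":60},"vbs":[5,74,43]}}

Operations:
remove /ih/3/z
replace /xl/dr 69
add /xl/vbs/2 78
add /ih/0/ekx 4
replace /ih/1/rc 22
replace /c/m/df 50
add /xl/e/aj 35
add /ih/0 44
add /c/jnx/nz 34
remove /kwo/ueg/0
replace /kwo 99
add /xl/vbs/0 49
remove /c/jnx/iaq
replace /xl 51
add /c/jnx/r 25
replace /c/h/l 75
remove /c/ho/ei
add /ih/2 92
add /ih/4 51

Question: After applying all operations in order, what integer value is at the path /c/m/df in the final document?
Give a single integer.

Answer: 50

Derivation:
After op 1 (remove /ih/3/z): {"c":{"h":{"l":34,"nq":46,"s":60,"u":84},"ho":{"ei":70,"hf":48,"yy":42},"jnx":{"iaq":88,"kmz":4,"nz":58,"r":18},"m":{"df":54,"hc":9}},"ih":[{"ekx":45,"ha":55},{"lf":62,"rc":50,"skp":71,"vu":21},[56,13],{"oy":7,"pfc":7}],"kwo":{"mea":[90,50,75],"prm":[38,81,59,45],"ueg":[24,7,40,78]},"xl":{"dr":[73,60,52,65,41],"e":{"a":1,"na":60},"vbs":[5,74,43]}}
After op 2 (replace /xl/dr 69): {"c":{"h":{"l":34,"nq":46,"s":60,"u":84},"ho":{"ei":70,"hf":48,"yy":42},"jnx":{"iaq":88,"kmz":4,"nz":58,"r":18},"m":{"df":54,"hc":9}},"ih":[{"ekx":45,"ha":55},{"lf":62,"rc":50,"skp":71,"vu":21},[56,13],{"oy":7,"pfc":7}],"kwo":{"mea":[90,50,75],"prm":[38,81,59,45],"ueg":[24,7,40,78]},"xl":{"dr":69,"e":{"a":1,"na":60},"vbs":[5,74,43]}}
After op 3 (add /xl/vbs/2 78): {"c":{"h":{"l":34,"nq":46,"s":60,"u":84},"ho":{"ei":70,"hf":48,"yy":42},"jnx":{"iaq":88,"kmz":4,"nz":58,"r":18},"m":{"df":54,"hc":9}},"ih":[{"ekx":45,"ha":55},{"lf":62,"rc":50,"skp":71,"vu":21},[56,13],{"oy":7,"pfc":7}],"kwo":{"mea":[90,50,75],"prm":[38,81,59,45],"ueg":[24,7,40,78]},"xl":{"dr":69,"e":{"a":1,"na":60},"vbs":[5,74,78,43]}}
After op 4 (add /ih/0/ekx 4): {"c":{"h":{"l":34,"nq":46,"s":60,"u":84},"ho":{"ei":70,"hf":48,"yy":42},"jnx":{"iaq":88,"kmz":4,"nz":58,"r":18},"m":{"df":54,"hc":9}},"ih":[{"ekx":4,"ha":55},{"lf":62,"rc":50,"skp":71,"vu":21},[56,13],{"oy":7,"pfc":7}],"kwo":{"mea":[90,50,75],"prm":[38,81,59,45],"ueg":[24,7,40,78]},"xl":{"dr":69,"e":{"a":1,"na":60},"vbs":[5,74,78,43]}}
After op 5 (replace /ih/1/rc 22): {"c":{"h":{"l":34,"nq":46,"s":60,"u":84},"ho":{"ei":70,"hf":48,"yy":42},"jnx":{"iaq":88,"kmz":4,"nz":58,"r":18},"m":{"df":54,"hc":9}},"ih":[{"ekx":4,"ha":55},{"lf":62,"rc":22,"skp":71,"vu":21},[56,13],{"oy":7,"pfc":7}],"kwo":{"mea":[90,50,75],"prm":[38,81,59,45],"ueg":[24,7,40,78]},"xl":{"dr":69,"e":{"a":1,"na":60},"vbs":[5,74,78,43]}}
After op 6 (replace /c/m/df 50): {"c":{"h":{"l":34,"nq":46,"s":60,"u":84},"ho":{"ei":70,"hf":48,"yy":42},"jnx":{"iaq":88,"kmz":4,"nz":58,"r":18},"m":{"df":50,"hc":9}},"ih":[{"ekx":4,"ha":55},{"lf":62,"rc":22,"skp":71,"vu":21},[56,13],{"oy":7,"pfc":7}],"kwo":{"mea":[90,50,75],"prm":[38,81,59,45],"ueg":[24,7,40,78]},"xl":{"dr":69,"e":{"a":1,"na":60},"vbs":[5,74,78,43]}}
After op 7 (add /xl/e/aj 35): {"c":{"h":{"l":34,"nq":46,"s":60,"u":84},"ho":{"ei":70,"hf":48,"yy":42},"jnx":{"iaq":88,"kmz":4,"nz":58,"r":18},"m":{"df":50,"hc":9}},"ih":[{"ekx":4,"ha":55},{"lf":62,"rc":22,"skp":71,"vu":21},[56,13],{"oy":7,"pfc":7}],"kwo":{"mea":[90,50,75],"prm":[38,81,59,45],"ueg":[24,7,40,78]},"xl":{"dr":69,"e":{"a":1,"aj":35,"na":60},"vbs":[5,74,78,43]}}
After op 8 (add /ih/0 44): {"c":{"h":{"l":34,"nq":46,"s":60,"u":84},"ho":{"ei":70,"hf":48,"yy":42},"jnx":{"iaq":88,"kmz":4,"nz":58,"r":18},"m":{"df":50,"hc":9}},"ih":[44,{"ekx":4,"ha":55},{"lf":62,"rc":22,"skp":71,"vu":21},[56,13],{"oy":7,"pfc":7}],"kwo":{"mea":[90,50,75],"prm":[38,81,59,45],"ueg":[24,7,40,78]},"xl":{"dr":69,"e":{"a":1,"aj":35,"na":60},"vbs":[5,74,78,43]}}
After op 9 (add /c/jnx/nz 34): {"c":{"h":{"l":34,"nq":46,"s":60,"u":84},"ho":{"ei":70,"hf":48,"yy":42},"jnx":{"iaq":88,"kmz":4,"nz":34,"r":18},"m":{"df":50,"hc":9}},"ih":[44,{"ekx":4,"ha":55},{"lf":62,"rc":22,"skp":71,"vu":21},[56,13],{"oy":7,"pfc":7}],"kwo":{"mea":[90,50,75],"prm":[38,81,59,45],"ueg":[24,7,40,78]},"xl":{"dr":69,"e":{"a":1,"aj":35,"na":60},"vbs":[5,74,78,43]}}
After op 10 (remove /kwo/ueg/0): {"c":{"h":{"l":34,"nq":46,"s":60,"u":84},"ho":{"ei":70,"hf":48,"yy":42},"jnx":{"iaq":88,"kmz":4,"nz":34,"r":18},"m":{"df":50,"hc":9}},"ih":[44,{"ekx":4,"ha":55},{"lf":62,"rc":22,"skp":71,"vu":21},[56,13],{"oy":7,"pfc":7}],"kwo":{"mea":[90,50,75],"prm":[38,81,59,45],"ueg":[7,40,78]},"xl":{"dr":69,"e":{"a":1,"aj":35,"na":60},"vbs":[5,74,78,43]}}
After op 11 (replace /kwo 99): {"c":{"h":{"l":34,"nq":46,"s":60,"u":84},"ho":{"ei":70,"hf":48,"yy":42},"jnx":{"iaq":88,"kmz":4,"nz":34,"r":18},"m":{"df":50,"hc":9}},"ih":[44,{"ekx":4,"ha":55},{"lf":62,"rc":22,"skp":71,"vu":21},[56,13],{"oy":7,"pfc":7}],"kwo":99,"xl":{"dr":69,"e":{"a":1,"aj":35,"na":60},"vbs":[5,74,78,43]}}
After op 12 (add /xl/vbs/0 49): {"c":{"h":{"l":34,"nq":46,"s":60,"u":84},"ho":{"ei":70,"hf":48,"yy":42},"jnx":{"iaq":88,"kmz":4,"nz":34,"r":18},"m":{"df":50,"hc":9}},"ih":[44,{"ekx":4,"ha":55},{"lf":62,"rc":22,"skp":71,"vu":21},[56,13],{"oy":7,"pfc":7}],"kwo":99,"xl":{"dr":69,"e":{"a":1,"aj":35,"na":60},"vbs":[49,5,74,78,43]}}
After op 13 (remove /c/jnx/iaq): {"c":{"h":{"l":34,"nq":46,"s":60,"u":84},"ho":{"ei":70,"hf":48,"yy":42},"jnx":{"kmz":4,"nz":34,"r":18},"m":{"df":50,"hc":9}},"ih":[44,{"ekx":4,"ha":55},{"lf":62,"rc":22,"skp":71,"vu":21},[56,13],{"oy":7,"pfc":7}],"kwo":99,"xl":{"dr":69,"e":{"a":1,"aj":35,"na":60},"vbs":[49,5,74,78,43]}}
After op 14 (replace /xl 51): {"c":{"h":{"l":34,"nq":46,"s":60,"u":84},"ho":{"ei":70,"hf":48,"yy":42},"jnx":{"kmz":4,"nz":34,"r":18},"m":{"df":50,"hc":9}},"ih":[44,{"ekx":4,"ha":55},{"lf":62,"rc":22,"skp":71,"vu":21},[56,13],{"oy":7,"pfc":7}],"kwo":99,"xl":51}
After op 15 (add /c/jnx/r 25): {"c":{"h":{"l":34,"nq":46,"s":60,"u":84},"ho":{"ei":70,"hf":48,"yy":42},"jnx":{"kmz":4,"nz":34,"r":25},"m":{"df":50,"hc":9}},"ih":[44,{"ekx":4,"ha":55},{"lf":62,"rc":22,"skp":71,"vu":21},[56,13],{"oy":7,"pfc":7}],"kwo":99,"xl":51}
After op 16 (replace /c/h/l 75): {"c":{"h":{"l":75,"nq":46,"s":60,"u":84},"ho":{"ei":70,"hf":48,"yy":42},"jnx":{"kmz":4,"nz":34,"r":25},"m":{"df":50,"hc":9}},"ih":[44,{"ekx":4,"ha":55},{"lf":62,"rc":22,"skp":71,"vu":21},[56,13],{"oy":7,"pfc":7}],"kwo":99,"xl":51}
After op 17 (remove /c/ho/ei): {"c":{"h":{"l":75,"nq":46,"s":60,"u":84},"ho":{"hf":48,"yy":42},"jnx":{"kmz":4,"nz":34,"r":25},"m":{"df":50,"hc":9}},"ih":[44,{"ekx":4,"ha":55},{"lf":62,"rc":22,"skp":71,"vu":21},[56,13],{"oy":7,"pfc":7}],"kwo":99,"xl":51}
After op 18 (add /ih/2 92): {"c":{"h":{"l":75,"nq":46,"s":60,"u":84},"ho":{"hf":48,"yy":42},"jnx":{"kmz":4,"nz":34,"r":25},"m":{"df":50,"hc":9}},"ih":[44,{"ekx":4,"ha":55},92,{"lf":62,"rc":22,"skp":71,"vu":21},[56,13],{"oy":7,"pfc":7}],"kwo":99,"xl":51}
After op 19 (add /ih/4 51): {"c":{"h":{"l":75,"nq":46,"s":60,"u":84},"ho":{"hf":48,"yy":42},"jnx":{"kmz":4,"nz":34,"r":25},"m":{"df":50,"hc":9}},"ih":[44,{"ekx":4,"ha":55},92,{"lf":62,"rc":22,"skp":71,"vu":21},51,[56,13],{"oy":7,"pfc":7}],"kwo":99,"xl":51}
Value at /c/m/df: 50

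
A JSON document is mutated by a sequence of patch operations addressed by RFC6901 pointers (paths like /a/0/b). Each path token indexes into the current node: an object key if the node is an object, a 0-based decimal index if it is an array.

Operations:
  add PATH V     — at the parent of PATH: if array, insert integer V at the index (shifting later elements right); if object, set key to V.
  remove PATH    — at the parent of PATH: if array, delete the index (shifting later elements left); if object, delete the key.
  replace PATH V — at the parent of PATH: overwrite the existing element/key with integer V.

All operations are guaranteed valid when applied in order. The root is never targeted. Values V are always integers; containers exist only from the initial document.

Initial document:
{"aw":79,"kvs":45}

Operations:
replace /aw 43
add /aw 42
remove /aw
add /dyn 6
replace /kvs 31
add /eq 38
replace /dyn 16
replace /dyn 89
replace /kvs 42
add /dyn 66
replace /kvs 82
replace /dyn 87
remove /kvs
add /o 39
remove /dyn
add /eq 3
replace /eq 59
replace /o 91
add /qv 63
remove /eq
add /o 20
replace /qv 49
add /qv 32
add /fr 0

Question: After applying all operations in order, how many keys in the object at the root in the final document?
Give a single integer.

Answer: 3

Derivation:
After op 1 (replace /aw 43): {"aw":43,"kvs":45}
After op 2 (add /aw 42): {"aw":42,"kvs":45}
After op 3 (remove /aw): {"kvs":45}
After op 4 (add /dyn 6): {"dyn":6,"kvs":45}
After op 5 (replace /kvs 31): {"dyn":6,"kvs":31}
After op 6 (add /eq 38): {"dyn":6,"eq":38,"kvs":31}
After op 7 (replace /dyn 16): {"dyn":16,"eq":38,"kvs":31}
After op 8 (replace /dyn 89): {"dyn":89,"eq":38,"kvs":31}
After op 9 (replace /kvs 42): {"dyn":89,"eq":38,"kvs":42}
After op 10 (add /dyn 66): {"dyn":66,"eq":38,"kvs":42}
After op 11 (replace /kvs 82): {"dyn":66,"eq":38,"kvs":82}
After op 12 (replace /dyn 87): {"dyn":87,"eq":38,"kvs":82}
After op 13 (remove /kvs): {"dyn":87,"eq":38}
After op 14 (add /o 39): {"dyn":87,"eq":38,"o":39}
After op 15 (remove /dyn): {"eq":38,"o":39}
After op 16 (add /eq 3): {"eq":3,"o":39}
After op 17 (replace /eq 59): {"eq":59,"o":39}
After op 18 (replace /o 91): {"eq":59,"o":91}
After op 19 (add /qv 63): {"eq":59,"o":91,"qv":63}
After op 20 (remove /eq): {"o":91,"qv":63}
After op 21 (add /o 20): {"o":20,"qv":63}
After op 22 (replace /qv 49): {"o":20,"qv":49}
After op 23 (add /qv 32): {"o":20,"qv":32}
After op 24 (add /fr 0): {"fr":0,"o":20,"qv":32}
Size at the root: 3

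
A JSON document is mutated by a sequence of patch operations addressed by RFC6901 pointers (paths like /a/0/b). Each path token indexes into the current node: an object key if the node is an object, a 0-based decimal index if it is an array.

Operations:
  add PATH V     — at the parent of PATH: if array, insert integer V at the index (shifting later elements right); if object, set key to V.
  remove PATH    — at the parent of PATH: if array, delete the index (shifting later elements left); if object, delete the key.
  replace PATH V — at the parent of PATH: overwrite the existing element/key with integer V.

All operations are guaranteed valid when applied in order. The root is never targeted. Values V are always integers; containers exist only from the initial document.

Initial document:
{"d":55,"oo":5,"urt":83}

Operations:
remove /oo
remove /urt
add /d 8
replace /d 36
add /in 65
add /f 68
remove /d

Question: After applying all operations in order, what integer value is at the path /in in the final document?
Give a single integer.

Answer: 65

Derivation:
After op 1 (remove /oo): {"d":55,"urt":83}
After op 2 (remove /urt): {"d":55}
After op 3 (add /d 8): {"d":8}
After op 4 (replace /d 36): {"d":36}
After op 5 (add /in 65): {"d":36,"in":65}
After op 6 (add /f 68): {"d":36,"f":68,"in":65}
After op 7 (remove /d): {"f":68,"in":65}
Value at /in: 65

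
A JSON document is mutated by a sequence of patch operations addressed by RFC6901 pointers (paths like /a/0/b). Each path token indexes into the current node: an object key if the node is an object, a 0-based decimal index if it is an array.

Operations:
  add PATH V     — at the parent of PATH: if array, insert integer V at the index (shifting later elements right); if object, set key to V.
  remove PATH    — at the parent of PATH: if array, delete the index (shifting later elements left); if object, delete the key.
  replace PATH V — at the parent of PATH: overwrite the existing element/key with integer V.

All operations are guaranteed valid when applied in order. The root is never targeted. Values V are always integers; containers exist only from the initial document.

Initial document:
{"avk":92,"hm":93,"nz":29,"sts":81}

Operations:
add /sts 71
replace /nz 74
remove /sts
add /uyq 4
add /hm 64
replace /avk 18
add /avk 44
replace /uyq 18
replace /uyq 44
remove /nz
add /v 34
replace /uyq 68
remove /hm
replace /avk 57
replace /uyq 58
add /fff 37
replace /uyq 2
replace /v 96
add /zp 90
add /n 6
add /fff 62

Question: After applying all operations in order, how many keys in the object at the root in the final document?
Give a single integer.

After op 1 (add /sts 71): {"avk":92,"hm":93,"nz":29,"sts":71}
After op 2 (replace /nz 74): {"avk":92,"hm":93,"nz":74,"sts":71}
After op 3 (remove /sts): {"avk":92,"hm":93,"nz":74}
After op 4 (add /uyq 4): {"avk":92,"hm":93,"nz":74,"uyq":4}
After op 5 (add /hm 64): {"avk":92,"hm":64,"nz":74,"uyq":4}
After op 6 (replace /avk 18): {"avk":18,"hm":64,"nz":74,"uyq":4}
After op 7 (add /avk 44): {"avk":44,"hm":64,"nz":74,"uyq":4}
After op 8 (replace /uyq 18): {"avk":44,"hm":64,"nz":74,"uyq":18}
After op 9 (replace /uyq 44): {"avk":44,"hm":64,"nz":74,"uyq":44}
After op 10 (remove /nz): {"avk":44,"hm":64,"uyq":44}
After op 11 (add /v 34): {"avk":44,"hm":64,"uyq":44,"v":34}
After op 12 (replace /uyq 68): {"avk":44,"hm":64,"uyq":68,"v":34}
After op 13 (remove /hm): {"avk":44,"uyq":68,"v":34}
After op 14 (replace /avk 57): {"avk":57,"uyq":68,"v":34}
After op 15 (replace /uyq 58): {"avk":57,"uyq":58,"v":34}
After op 16 (add /fff 37): {"avk":57,"fff":37,"uyq":58,"v":34}
After op 17 (replace /uyq 2): {"avk":57,"fff":37,"uyq":2,"v":34}
After op 18 (replace /v 96): {"avk":57,"fff":37,"uyq":2,"v":96}
After op 19 (add /zp 90): {"avk":57,"fff":37,"uyq":2,"v":96,"zp":90}
After op 20 (add /n 6): {"avk":57,"fff":37,"n":6,"uyq":2,"v":96,"zp":90}
After op 21 (add /fff 62): {"avk":57,"fff":62,"n":6,"uyq":2,"v":96,"zp":90}
Size at the root: 6

Answer: 6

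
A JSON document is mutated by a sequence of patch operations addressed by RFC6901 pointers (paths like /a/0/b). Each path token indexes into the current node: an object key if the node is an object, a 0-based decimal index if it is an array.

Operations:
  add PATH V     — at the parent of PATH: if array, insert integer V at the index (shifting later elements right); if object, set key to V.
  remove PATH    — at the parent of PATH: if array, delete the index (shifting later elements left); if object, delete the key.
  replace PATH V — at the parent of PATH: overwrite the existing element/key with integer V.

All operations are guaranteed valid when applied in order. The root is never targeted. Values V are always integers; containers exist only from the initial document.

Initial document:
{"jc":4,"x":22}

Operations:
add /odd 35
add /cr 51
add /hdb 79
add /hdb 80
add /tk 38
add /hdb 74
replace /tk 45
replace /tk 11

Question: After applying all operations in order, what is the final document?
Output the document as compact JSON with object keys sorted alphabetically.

Answer: {"cr":51,"hdb":74,"jc":4,"odd":35,"tk":11,"x":22}

Derivation:
After op 1 (add /odd 35): {"jc":4,"odd":35,"x":22}
After op 2 (add /cr 51): {"cr":51,"jc":4,"odd":35,"x":22}
After op 3 (add /hdb 79): {"cr":51,"hdb":79,"jc":4,"odd":35,"x":22}
After op 4 (add /hdb 80): {"cr":51,"hdb":80,"jc":4,"odd":35,"x":22}
After op 5 (add /tk 38): {"cr":51,"hdb":80,"jc":4,"odd":35,"tk":38,"x":22}
After op 6 (add /hdb 74): {"cr":51,"hdb":74,"jc":4,"odd":35,"tk":38,"x":22}
After op 7 (replace /tk 45): {"cr":51,"hdb":74,"jc":4,"odd":35,"tk":45,"x":22}
After op 8 (replace /tk 11): {"cr":51,"hdb":74,"jc":4,"odd":35,"tk":11,"x":22}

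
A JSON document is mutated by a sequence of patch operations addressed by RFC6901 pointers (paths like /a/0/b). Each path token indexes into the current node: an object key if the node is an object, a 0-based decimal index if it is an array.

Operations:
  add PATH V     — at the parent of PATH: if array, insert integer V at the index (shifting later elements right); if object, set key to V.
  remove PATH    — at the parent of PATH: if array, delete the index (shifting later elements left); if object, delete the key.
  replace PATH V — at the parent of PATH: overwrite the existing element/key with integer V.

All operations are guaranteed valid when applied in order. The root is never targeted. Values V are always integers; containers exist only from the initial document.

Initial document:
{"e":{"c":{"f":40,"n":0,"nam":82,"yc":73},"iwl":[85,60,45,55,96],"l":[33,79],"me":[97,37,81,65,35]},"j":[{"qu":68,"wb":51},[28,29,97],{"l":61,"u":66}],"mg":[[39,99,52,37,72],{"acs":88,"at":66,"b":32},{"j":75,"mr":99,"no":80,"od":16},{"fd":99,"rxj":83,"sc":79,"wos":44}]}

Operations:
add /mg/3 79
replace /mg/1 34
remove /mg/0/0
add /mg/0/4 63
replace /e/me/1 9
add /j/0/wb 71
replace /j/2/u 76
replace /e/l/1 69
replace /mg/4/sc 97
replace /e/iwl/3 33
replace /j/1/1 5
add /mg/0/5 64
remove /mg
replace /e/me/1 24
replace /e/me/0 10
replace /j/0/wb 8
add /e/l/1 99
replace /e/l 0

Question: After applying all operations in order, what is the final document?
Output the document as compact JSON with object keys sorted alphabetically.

After op 1 (add /mg/3 79): {"e":{"c":{"f":40,"n":0,"nam":82,"yc":73},"iwl":[85,60,45,55,96],"l":[33,79],"me":[97,37,81,65,35]},"j":[{"qu":68,"wb":51},[28,29,97],{"l":61,"u":66}],"mg":[[39,99,52,37,72],{"acs":88,"at":66,"b":32},{"j":75,"mr":99,"no":80,"od":16},79,{"fd":99,"rxj":83,"sc":79,"wos":44}]}
After op 2 (replace /mg/1 34): {"e":{"c":{"f":40,"n":0,"nam":82,"yc":73},"iwl":[85,60,45,55,96],"l":[33,79],"me":[97,37,81,65,35]},"j":[{"qu":68,"wb":51},[28,29,97],{"l":61,"u":66}],"mg":[[39,99,52,37,72],34,{"j":75,"mr":99,"no":80,"od":16},79,{"fd":99,"rxj":83,"sc":79,"wos":44}]}
After op 3 (remove /mg/0/0): {"e":{"c":{"f":40,"n":0,"nam":82,"yc":73},"iwl":[85,60,45,55,96],"l":[33,79],"me":[97,37,81,65,35]},"j":[{"qu":68,"wb":51},[28,29,97],{"l":61,"u":66}],"mg":[[99,52,37,72],34,{"j":75,"mr":99,"no":80,"od":16},79,{"fd":99,"rxj":83,"sc":79,"wos":44}]}
After op 4 (add /mg/0/4 63): {"e":{"c":{"f":40,"n":0,"nam":82,"yc":73},"iwl":[85,60,45,55,96],"l":[33,79],"me":[97,37,81,65,35]},"j":[{"qu":68,"wb":51},[28,29,97],{"l":61,"u":66}],"mg":[[99,52,37,72,63],34,{"j":75,"mr":99,"no":80,"od":16},79,{"fd":99,"rxj":83,"sc":79,"wos":44}]}
After op 5 (replace /e/me/1 9): {"e":{"c":{"f":40,"n":0,"nam":82,"yc":73},"iwl":[85,60,45,55,96],"l":[33,79],"me":[97,9,81,65,35]},"j":[{"qu":68,"wb":51},[28,29,97],{"l":61,"u":66}],"mg":[[99,52,37,72,63],34,{"j":75,"mr":99,"no":80,"od":16},79,{"fd":99,"rxj":83,"sc":79,"wos":44}]}
After op 6 (add /j/0/wb 71): {"e":{"c":{"f":40,"n":0,"nam":82,"yc":73},"iwl":[85,60,45,55,96],"l":[33,79],"me":[97,9,81,65,35]},"j":[{"qu":68,"wb":71},[28,29,97],{"l":61,"u":66}],"mg":[[99,52,37,72,63],34,{"j":75,"mr":99,"no":80,"od":16},79,{"fd":99,"rxj":83,"sc":79,"wos":44}]}
After op 7 (replace /j/2/u 76): {"e":{"c":{"f":40,"n":0,"nam":82,"yc":73},"iwl":[85,60,45,55,96],"l":[33,79],"me":[97,9,81,65,35]},"j":[{"qu":68,"wb":71},[28,29,97],{"l":61,"u":76}],"mg":[[99,52,37,72,63],34,{"j":75,"mr":99,"no":80,"od":16},79,{"fd":99,"rxj":83,"sc":79,"wos":44}]}
After op 8 (replace /e/l/1 69): {"e":{"c":{"f":40,"n":0,"nam":82,"yc":73},"iwl":[85,60,45,55,96],"l":[33,69],"me":[97,9,81,65,35]},"j":[{"qu":68,"wb":71},[28,29,97],{"l":61,"u":76}],"mg":[[99,52,37,72,63],34,{"j":75,"mr":99,"no":80,"od":16},79,{"fd":99,"rxj":83,"sc":79,"wos":44}]}
After op 9 (replace /mg/4/sc 97): {"e":{"c":{"f":40,"n":0,"nam":82,"yc":73},"iwl":[85,60,45,55,96],"l":[33,69],"me":[97,9,81,65,35]},"j":[{"qu":68,"wb":71},[28,29,97],{"l":61,"u":76}],"mg":[[99,52,37,72,63],34,{"j":75,"mr":99,"no":80,"od":16},79,{"fd":99,"rxj":83,"sc":97,"wos":44}]}
After op 10 (replace /e/iwl/3 33): {"e":{"c":{"f":40,"n":0,"nam":82,"yc":73},"iwl":[85,60,45,33,96],"l":[33,69],"me":[97,9,81,65,35]},"j":[{"qu":68,"wb":71},[28,29,97],{"l":61,"u":76}],"mg":[[99,52,37,72,63],34,{"j":75,"mr":99,"no":80,"od":16},79,{"fd":99,"rxj":83,"sc":97,"wos":44}]}
After op 11 (replace /j/1/1 5): {"e":{"c":{"f":40,"n":0,"nam":82,"yc":73},"iwl":[85,60,45,33,96],"l":[33,69],"me":[97,9,81,65,35]},"j":[{"qu":68,"wb":71},[28,5,97],{"l":61,"u":76}],"mg":[[99,52,37,72,63],34,{"j":75,"mr":99,"no":80,"od":16},79,{"fd":99,"rxj":83,"sc":97,"wos":44}]}
After op 12 (add /mg/0/5 64): {"e":{"c":{"f":40,"n":0,"nam":82,"yc":73},"iwl":[85,60,45,33,96],"l":[33,69],"me":[97,9,81,65,35]},"j":[{"qu":68,"wb":71},[28,5,97],{"l":61,"u":76}],"mg":[[99,52,37,72,63,64],34,{"j":75,"mr":99,"no":80,"od":16},79,{"fd":99,"rxj":83,"sc":97,"wos":44}]}
After op 13 (remove /mg): {"e":{"c":{"f":40,"n":0,"nam":82,"yc":73},"iwl":[85,60,45,33,96],"l":[33,69],"me":[97,9,81,65,35]},"j":[{"qu":68,"wb":71},[28,5,97],{"l":61,"u":76}]}
After op 14 (replace /e/me/1 24): {"e":{"c":{"f":40,"n":0,"nam":82,"yc":73},"iwl":[85,60,45,33,96],"l":[33,69],"me":[97,24,81,65,35]},"j":[{"qu":68,"wb":71},[28,5,97],{"l":61,"u":76}]}
After op 15 (replace /e/me/0 10): {"e":{"c":{"f":40,"n":0,"nam":82,"yc":73},"iwl":[85,60,45,33,96],"l":[33,69],"me":[10,24,81,65,35]},"j":[{"qu":68,"wb":71},[28,5,97],{"l":61,"u":76}]}
After op 16 (replace /j/0/wb 8): {"e":{"c":{"f":40,"n":0,"nam":82,"yc":73},"iwl":[85,60,45,33,96],"l":[33,69],"me":[10,24,81,65,35]},"j":[{"qu":68,"wb":8},[28,5,97],{"l":61,"u":76}]}
After op 17 (add /e/l/1 99): {"e":{"c":{"f":40,"n":0,"nam":82,"yc":73},"iwl":[85,60,45,33,96],"l":[33,99,69],"me":[10,24,81,65,35]},"j":[{"qu":68,"wb":8},[28,5,97],{"l":61,"u":76}]}
After op 18 (replace /e/l 0): {"e":{"c":{"f":40,"n":0,"nam":82,"yc":73},"iwl":[85,60,45,33,96],"l":0,"me":[10,24,81,65,35]},"j":[{"qu":68,"wb":8},[28,5,97],{"l":61,"u":76}]}

Answer: {"e":{"c":{"f":40,"n":0,"nam":82,"yc":73},"iwl":[85,60,45,33,96],"l":0,"me":[10,24,81,65,35]},"j":[{"qu":68,"wb":8},[28,5,97],{"l":61,"u":76}]}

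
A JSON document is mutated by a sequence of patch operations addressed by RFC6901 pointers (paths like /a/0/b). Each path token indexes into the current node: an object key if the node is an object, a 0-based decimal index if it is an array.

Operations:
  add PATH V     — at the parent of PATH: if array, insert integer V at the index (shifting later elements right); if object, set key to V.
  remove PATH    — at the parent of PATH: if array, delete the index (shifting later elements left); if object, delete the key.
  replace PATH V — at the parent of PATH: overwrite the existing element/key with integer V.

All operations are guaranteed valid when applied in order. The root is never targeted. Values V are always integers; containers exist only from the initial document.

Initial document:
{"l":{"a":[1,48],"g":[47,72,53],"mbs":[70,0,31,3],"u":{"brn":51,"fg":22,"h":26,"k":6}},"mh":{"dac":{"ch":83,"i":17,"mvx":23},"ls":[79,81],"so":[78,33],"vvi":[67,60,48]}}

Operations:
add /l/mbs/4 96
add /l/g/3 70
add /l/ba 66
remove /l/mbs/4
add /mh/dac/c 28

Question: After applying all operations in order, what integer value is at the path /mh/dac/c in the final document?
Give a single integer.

Answer: 28

Derivation:
After op 1 (add /l/mbs/4 96): {"l":{"a":[1,48],"g":[47,72,53],"mbs":[70,0,31,3,96],"u":{"brn":51,"fg":22,"h":26,"k":6}},"mh":{"dac":{"ch":83,"i":17,"mvx":23},"ls":[79,81],"so":[78,33],"vvi":[67,60,48]}}
After op 2 (add /l/g/3 70): {"l":{"a":[1,48],"g":[47,72,53,70],"mbs":[70,0,31,3,96],"u":{"brn":51,"fg":22,"h":26,"k":6}},"mh":{"dac":{"ch":83,"i":17,"mvx":23},"ls":[79,81],"so":[78,33],"vvi":[67,60,48]}}
After op 3 (add /l/ba 66): {"l":{"a":[1,48],"ba":66,"g":[47,72,53,70],"mbs":[70,0,31,3,96],"u":{"brn":51,"fg":22,"h":26,"k":6}},"mh":{"dac":{"ch":83,"i":17,"mvx":23},"ls":[79,81],"so":[78,33],"vvi":[67,60,48]}}
After op 4 (remove /l/mbs/4): {"l":{"a":[1,48],"ba":66,"g":[47,72,53,70],"mbs":[70,0,31,3],"u":{"brn":51,"fg":22,"h":26,"k":6}},"mh":{"dac":{"ch":83,"i":17,"mvx":23},"ls":[79,81],"so":[78,33],"vvi":[67,60,48]}}
After op 5 (add /mh/dac/c 28): {"l":{"a":[1,48],"ba":66,"g":[47,72,53,70],"mbs":[70,0,31,3],"u":{"brn":51,"fg":22,"h":26,"k":6}},"mh":{"dac":{"c":28,"ch":83,"i":17,"mvx":23},"ls":[79,81],"so":[78,33],"vvi":[67,60,48]}}
Value at /mh/dac/c: 28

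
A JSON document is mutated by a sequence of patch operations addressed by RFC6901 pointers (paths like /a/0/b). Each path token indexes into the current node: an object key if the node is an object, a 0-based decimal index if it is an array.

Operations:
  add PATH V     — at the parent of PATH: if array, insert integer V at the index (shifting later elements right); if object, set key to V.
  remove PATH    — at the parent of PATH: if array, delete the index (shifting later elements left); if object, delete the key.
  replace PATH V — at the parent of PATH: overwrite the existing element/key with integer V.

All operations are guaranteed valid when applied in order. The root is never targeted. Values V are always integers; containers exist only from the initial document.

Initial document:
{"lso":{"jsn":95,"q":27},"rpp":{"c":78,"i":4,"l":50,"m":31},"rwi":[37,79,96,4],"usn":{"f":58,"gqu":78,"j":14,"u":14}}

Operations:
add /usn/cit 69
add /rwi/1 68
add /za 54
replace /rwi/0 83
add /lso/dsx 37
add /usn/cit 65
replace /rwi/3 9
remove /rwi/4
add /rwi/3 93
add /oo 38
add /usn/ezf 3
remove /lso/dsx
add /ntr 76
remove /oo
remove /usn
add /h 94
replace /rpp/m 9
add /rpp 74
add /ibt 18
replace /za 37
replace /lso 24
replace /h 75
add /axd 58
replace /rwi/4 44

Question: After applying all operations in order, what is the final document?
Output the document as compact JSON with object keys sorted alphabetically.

After op 1 (add /usn/cit 69): {"lso":{"jsn":95,"q":27},"rpp":{"c":78,"i":4,"l":50,"m":31},"rwi":[37,79,96,4],"usn":{"cit":69,"f":58,"gqu":78,"j":14,"u":14}}
After op 2 (add /rwi/1 68): {"lso":{"jsn":95,"q":27},"rpp":{"c":78,"i":4,"l":50,"m":31},"rwi":[37,68,79,96,4],"usn":{"cit":69,"f":58,"gqu":78,"j":14,"u":14}}
After op 3 (add /za 54): {"lso":{"jsn":95,"q":27},"rpp":{"c":78,"i":4,"l":50,"m":31},"rwi":[37,68,79,96,4],"usn":{"cit":69,"f":58,"gqu":78,"j":14,"u":14},"za":54}
After op 4 (replace /rwi/0 83): {"lso":{"jsn":95,"q":27},"rpp":{"c":78,"i":4,"l":50,"m":31},"rwi":[83,68,79,96,4],"usn":{"cit":69,"f":58,"gqu":78,"j":14,"u":14},"za":54}
After op 5 (add /lso/dsx 37): {"lso":{"dsx":37,"jsn":95,"q":27},"rpp":{"c":78,"i":4,"l":50,"m":31},"rwi":[83,68,79,96,4],"usn":{"cit":69,"f":58,"gqu":78,"j":14,"u":14},"za":54}
After op 6 (add /usn/cit 65): {"lso":{"dsx":37,"jsn":95,"q":27},"rpp":{"c":78,"i":4,"l":50,"m":31},"rwi":[83,68,79,96,4],"usn":{"cit":65,"f":58,"gqu":78,"j":14,"u":14},"za":54}
After op 7 (replace /rwi/3 9): {"lso":{"dsx":37,"jsn":95,"q":27},"rpp":{"c":78,"i":4,"l":50,"m":31},"rwi":[83,68,79,9,4],"usn":{"cit":65,"f":58,"gqu":78,"j":14,"u":14},"za":54}
After op 8 (remove /rwi/4): {"lso":{"dsx":37,"jsn":95,"q":27},"rpp":{"c":78,"i":4,"l":50,"m":31},"rwi":[83,68,79,9],"usn":{"cit":65,"f":58,"gqu":78,"j":14,"u":14},"za":54}
After op 9 (add /rwi/3 93): {"lso":{"dsx":37,"jsn":95,"q":27},"rpp":{"c":78,"i":4,"l":50,"m":31},"rwi":[83,68,79,93,9],"usn":{"cit":65,"f":58,"gqu":78,"j":14,"u":14},"za":54}
After op 10 (add /oo 38): {"lso":{"dsx":37,"jsn":95,"q":27},"oo":38,"rpp":{"c":78,"i":4,"l":50,"m":31},"rwi":[83,68,79,93,9],"usn":{"cit":65,"f":58,"gqu":78,"j":14,"u":14},"za":54}
After op 11 (add /usn/ezf 3): {"lso":{"dsx":37,"jsn":95,"q":27},"oo":38,"rpp":{"c":78,"i":4,"l":50,"m":31},"rwi":[83,68,79,93,9],"usn":{"cit":65,"ezf":3,"f":58,"gqu":78,"j":14,"u":14},"za":54}
After op 12 (remove /lso/dsx): {"lso":{"jsn":95,"q":27},"oo":38,"rpp":{"c":78,"i":4,"l":50,"m":31},"rwi":[83,68,79,93,9],"usn":{"cit":65,"ezf":3,"f":58,"gqu":78,"j":14,"u":14},"za":54}
After op 13 (add /ntr 76): {"lso":{"jsn":95,"q":27},"ntr":76,"oo":38,"rpp":{"c":78,"i":4,"l":50,"m":31},"rwi":[83,68,79,93,9],"usn":{"cit":65,"ezf":3,"f":58,"gqu":78,"j":14,"u":14},"za":54}
After op 14 (remove /oo): {"lso":{"jsn":95,"q":27},"ntr":76,"rpp":{"c":78,"i":4,"l":50,"m":31},"rwi":[83,68,79,93,9],"usn":{"cit":65,"ezf":3,"f":58,"gqu":78,"j":14,"u":14},"za":54}
After op 15 (remove /usn): {"lso":{"jsn":95,"q":27},"ntr":76,"rpp":{"c":78,"i":4,"l":50,"m":31},"rwi":[83,68,79,93,9],"za":54}
After op 16 (add /h 94): {"h":94,"lso":{"jsn":95,"q":27},"ntr":76,"rpp":{"c":78,"i":4,"l":50,"m":31},"rwi":[83,68,79,93,9],"za":54}
After op 17 (replace /rpp/m 9): {"h":94,"lso":{"jsn":95,"q":27},"ntr":76,"rpp":{"c":78,"i":4,"l":50,"m":9},"rwi":[83,68,79,93,9],"za":54}
After op 18 (add /rpp 74): {"h":94,"lso":{"jsn":95,"q":27},"ntr":76,"rpp":74,"rwi":[83,68,79,93,9],"za":54}
After op 19 (add /ibt 18): {"h":94,"ibt":18,"lso":{"jsn":95,"q":27},"ntr":76,"rpp":74,"rwi":[83,68,79,93,9],"za":54}
After op 20 (replace /za 37): {"h":94,"ibt":18,"lso":{"jsn":95,"q":27},"ntr":76,"rpp":74,"rwi":[83,68,79,93,9],"za":37}
After op 21 (replace /lso 24): {"h":94,"ibt":18,"lso":24,"ntr":76,"rpp":74,"rwi":[83,68,79,93,9],"za":37}
After op 22 (replace /h 75): {"h":75,"ibt":18,"lso":24,"ntr":76,"rpp":74,"rwi":[83,68,79,93,9],"za":37}
After op 23 (add /axd 58): {"axd":58,"h":75,"ibt":18,"lso":24,"ntr":76,"rpp":74,"rwi":[83,68,79,93,9],"za":37}
After op 24 (replace /rwi/4 44): {"axd":58,"h":75,"ibt":18,"lso":24,"ntr":76,"rpp":74,"rwi":[83,68,79,93,44],"za":37}

Answer: {"axd":58,"h":75,"ibt":18,"lso":24,"ntr":76,"rpp":74,"rwi":[83,68,79,93,44],"za":37}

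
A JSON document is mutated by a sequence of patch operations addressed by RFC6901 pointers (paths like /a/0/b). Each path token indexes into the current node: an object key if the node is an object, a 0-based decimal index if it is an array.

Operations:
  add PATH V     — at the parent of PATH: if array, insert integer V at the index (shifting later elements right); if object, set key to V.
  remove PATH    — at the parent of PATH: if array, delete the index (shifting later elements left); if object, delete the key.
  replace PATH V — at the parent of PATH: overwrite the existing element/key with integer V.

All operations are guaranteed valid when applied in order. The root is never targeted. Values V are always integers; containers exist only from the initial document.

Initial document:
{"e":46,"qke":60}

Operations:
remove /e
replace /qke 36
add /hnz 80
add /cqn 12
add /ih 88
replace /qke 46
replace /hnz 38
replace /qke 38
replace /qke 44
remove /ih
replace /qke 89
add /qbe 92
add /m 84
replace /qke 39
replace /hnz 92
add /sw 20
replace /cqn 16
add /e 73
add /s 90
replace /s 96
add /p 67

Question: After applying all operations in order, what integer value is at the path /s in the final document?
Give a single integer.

Answer: 96

Derivation:
After op 1 (remove /e): {"qke":60}
After op 2 (replace /qke 36): {"qke":36}
After op 3 (add /hnz 80): {"hnz":80,"qke":36}
After op 4 (add /cqn 12): {"cqn":12,"hnz":80,"qke":36}
After op 5 (add /ih 88): {"cqn":12,"hnz":80,"ih":88,"qke":36}
After op 6 (replace /qke 46): {"cqn":12,"hnz":80,"ih":88,"qke":46}
After op 7 (replace /hnz 38): {"cqn":12,"hnz":38,"ih":88,"qke":46}
After op 8 (replace /qke 38): {"cqn":12,"hnz":38,"ih":88,"qke":38}
After op 9 (replace /qke 44): {"cqn":12,"hnz":38,"ih":88,"qke":44}
After op 10 (remove /ih): {"cqn":12,"hnz":38,"qke":44}
After op 11 (replace /qke 89): {"cqn":12,"hnz":38,"qke":89}
After op 12 (add /qbe 92): {"cqn":12,"hnz":38,"qbe":92,"qke":89}
After op 13 (add /m 84): {"cqn":12,"hnz":38,"m":84,"qbe":92,"qke":89}
After op 14 (replace /qke 39): {"cqn":12,"hnz":38,"m":84,"qbe":92,"qke":39}
After op 15 (replace /hnz 92): {"cqn":12,"hnz":92,"m":84,"qbe":92,"qke":39}
After op 16 (add /sw 20): {"cqn":12,"hnz":92,"m":84,"qbe":92,"qke":39,"sw":20}
After op 17 (replace /cqn 16): {"cqn":16,"hnz":92,"m":84,"qbe":92,"qke":39,"sw":20}
After op 18 (add /e 73): {"cqn":16,"e":73,"hnz":92,"m":84,"qbe":92,"qke":39,"sw":20}
After op 19 (add /s 90): {"cqn":16,"e":73,"hnz":92,"m":84,"qbe":92,"qke":39,"s":90,"sw":20}
After op 20 (replace /s 96): {"cqn":16,"e":73,"hnz":92,"m":84,"qbe":92,"qke":39,"s":96,"sw":20}
After op 21 (add /p 67): {"cqn":16,"e":73,"hnz":92,"m":84,"p":67,"qbe":92,"qke":39,"s":96,"sw":20}
Value at /s: 96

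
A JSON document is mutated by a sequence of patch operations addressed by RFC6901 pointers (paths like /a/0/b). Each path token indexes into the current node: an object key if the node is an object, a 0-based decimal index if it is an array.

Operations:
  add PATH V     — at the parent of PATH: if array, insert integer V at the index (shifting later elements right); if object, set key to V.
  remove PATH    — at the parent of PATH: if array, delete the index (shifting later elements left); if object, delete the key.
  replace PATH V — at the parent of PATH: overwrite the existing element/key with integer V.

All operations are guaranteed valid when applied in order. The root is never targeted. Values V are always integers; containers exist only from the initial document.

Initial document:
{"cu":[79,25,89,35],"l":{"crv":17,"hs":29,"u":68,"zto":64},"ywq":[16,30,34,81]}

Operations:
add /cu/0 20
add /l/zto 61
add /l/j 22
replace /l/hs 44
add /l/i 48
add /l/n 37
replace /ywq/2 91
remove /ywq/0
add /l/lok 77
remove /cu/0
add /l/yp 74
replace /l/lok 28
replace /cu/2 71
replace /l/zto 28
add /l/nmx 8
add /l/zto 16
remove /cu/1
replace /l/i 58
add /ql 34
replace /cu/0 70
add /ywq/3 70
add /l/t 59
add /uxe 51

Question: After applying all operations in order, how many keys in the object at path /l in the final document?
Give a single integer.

After op 1 (add /cu/0 20): {"cu":[20,79,25,89,35],"l":{"crv":17,"hs":29,"u":68,"zto":64},"ywq":[16,30,34,81]}
After op 2 (add /l/zto 61): {"cu":[20,79,25,89,35],"l":{"crv":17,"hs":29,"u":68,"zto":61},"ywq":[16,30,34,81]}
After op 3 (add /l/j 22): {"cu":[20,79,25,89,35],"l":{"crv":17,"hs":29,"j":22,"u":68,"zto":61},"ywq":[16,30,34,81]}
After op 4 (replace /l/hs 44): {"cu":[20,79,25,89,35],"l":{"crv":17,"hs":44,"j":22,"u":68,"zto":61},"ywq":[16,30,34,81]}
After op 5 (add /l/i 48): {"cu":[20,79,25,89,35],"l":{"crv":17,"hs":44,"i":48,"j":22,"u":68,"zto":61},"ywq":[16,30,34,81]}
After op 6 (add /l/n 37): {"cu":[20,79,25,89,35],"l":{"crv":17,"hs":44,"i":48,"j":22,"n":37,"u":68,"zto":61},"ywq":[16,30,34,81]}
After op 7 (replace /ywq/2 91): {"cu":[20,79,25,89,35],"l":{"crv":17,"hs":44,"i":48,"j":22,"n":37,"u":68,"zto":61},"ywq":[16,30,91,81]}
After op 8 (remove /ywq/0): {"cu":[20,79,25,89,35],"l":{"crv":17,"hs":44,"i":48,"j":22,"n":37,"u":68,"zto":61},"ywq":[30,91,81]}
After op 9 (add /l/lok 77): {"cu":[20,79,25,89,35],"l":{"crv":17,"hs":44,"i":48,"j":22,"lok":77,"n":37,"u":68,"zto":61},"ywq":[30,91,81]}
After op 10 (remove /cu/0): {"cu":[79,25,89,35],"l":{"crv":17,"hs":44,"i":48,"j":22,"lok":77,"n":37,"u":68,"zto":61},"ywq":[30,91,81]}
After op 11 (add /l/yp 74): {"cu":[79,25,89,35],"l":{"crv":17,"hs":44,"i":48,"j":22,"lok":77,"n":37,"u":68,"yp":74,"zto":61},"ywq":[30,91,81]}
After op 12 (replace /l/lok 28): {"cu":[79,25,89,35],"l":{"crv":17,"hs":44,"i":48,"j":22,"lok":28,"n":37,"u":68,"yp":74,"zto":61},"ywq":[30,91,81]}
After op 13 (replace /cu/2 71): {"cu":[79,25,71,35],"l":{"crv":17,"hs":44,"i":48,"j":22,"lok":28,"n":37,"u":68,"yp":74,"zto":61},"ywq":[30,91,81]}
After op 14 (replace /l/zto 28): {"cu":[79,25,71,35],"l":{"crv":17,"hs":44,"i":48,"j":22,"lok":28,"n":37,"u":68,"yp":74,"zto":28},"ywq":[30,91,81]}
After op 15 (add /l/nmx 8): {"cu":[79,25,71,35],"l":{"crv":17,"hs":44,"i":48,"j":22,"lok":28,"n":37,"nmx":8,"u":68,"yp":74,"zto":28},"ywq":[30,91,81]}
After op 16 (add /l/zto 16): {"cu":[79,25,71,35],"l":{"crv":17,"hs":44,"i":48,"j":22,"lok":28,"n":37,"nmx":8,"u":68,"yp":74,"zto":16},"ywq":[30,91,81]}
After op 17 (remove /cu/1): {"cu":[79,71,35],"l":{"crv":17,"hs":44,"i":48,"j":22,"lok":28,"n":37,"nmx":8,"u":68,"yp":74,"zto":16},"ywq":[30,91,81]}
After op 18 (replace /l/i 58): {"cu":[79,71,35],"l":{"crv":17,"hs":44,"i":58,"j":22,"lok":28,"n":37,"nmx":8,"u":68,"yp":74,"zto":16},"ywq":[30,91,81]}
After op 19 (add /ql 34): {"cu":[79,71,35],"l":{"crv":17,"hs":44,"i":58,"j":22,"lok":28,"n":37,"nmx":8,"u":68,"yp":74,"zto":16},"ql":34,"ywq":[30,91,81]}
After op 20 (replace /cu/0 70): {"cu":[70,71,35],"l":{"crv":17,"hs":44,"i":58,"j":22,"lok":28,"n":37,"nmx":8,"u":68,"yp":74,"zto":16},"ql":34,"ywq":[30,91,81]}
After op 21 (add /ywq/3 70): {"cu":[70,71,35],"l":{"crv":17,"hs":44,"i":58,"j":22,"lok":28,"n":37,"nmx":8,"u":68,"yp":74,"zto":16},"ql":34,"ywq":[30,91,81,70]}
After op 22 (add /l/t 59): {"cu":[70,71,35],"l":{"crv":17,"hs":44,"i":58,"j":22,"lok":28,"n":37,"nmx":8,"t":59,"u":68,"yp":74,"zto":16},"ql":34,"ywq":[30,91,81,70]}
After op 23 (add /uxe 51): {"cu":[70,71,35],"l":{"crv":17,"hs":44,"i":58,"j":22,"lok":28,"n":37,"nmx":8,"t":59,"u":68,"yp":74,"zto":16},"ql":34,"uxe":51,"ywq":[30,91,81,70]}
Size at path /l: 11

Answer: 11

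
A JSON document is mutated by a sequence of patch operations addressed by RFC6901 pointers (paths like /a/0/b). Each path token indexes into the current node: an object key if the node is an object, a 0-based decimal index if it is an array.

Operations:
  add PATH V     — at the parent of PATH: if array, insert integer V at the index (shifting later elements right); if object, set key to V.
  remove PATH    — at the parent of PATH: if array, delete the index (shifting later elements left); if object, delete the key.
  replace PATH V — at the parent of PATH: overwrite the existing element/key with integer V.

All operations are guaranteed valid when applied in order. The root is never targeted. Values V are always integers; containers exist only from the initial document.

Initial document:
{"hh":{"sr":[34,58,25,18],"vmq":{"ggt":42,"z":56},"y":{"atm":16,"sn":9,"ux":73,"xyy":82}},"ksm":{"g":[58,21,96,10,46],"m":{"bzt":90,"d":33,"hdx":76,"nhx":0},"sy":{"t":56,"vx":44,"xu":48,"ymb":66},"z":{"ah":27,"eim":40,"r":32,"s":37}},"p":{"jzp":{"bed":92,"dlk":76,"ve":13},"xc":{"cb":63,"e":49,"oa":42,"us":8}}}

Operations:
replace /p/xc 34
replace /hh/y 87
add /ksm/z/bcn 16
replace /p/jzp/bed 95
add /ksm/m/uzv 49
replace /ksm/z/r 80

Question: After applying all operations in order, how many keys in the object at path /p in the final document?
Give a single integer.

After op 1 (replace /p/xc 34): {"hh":{"sr":[34,58,25,18],"vmq":{"ggt":42,"z":56},"y":{"atm":16,"sn":9,"ux":73,"xyy":82}},"ksm":{"g":[58,21,96,10,46],"m":{"bzt":90,"d":33,"hdx":76,"nhx":0},"sy":{"t":56,"vx":44,"xu":48,"ymb":66},"z":{"ah":27,"eim":40,"r":32,"s":37}},"p":{"jzp":{"bed":92,"dlk":76,"ve":13},"xc":34}}
After op 2 (replace /hh/y 87): {"hh":{"sr":[34,58,25,18],"vmq":{"ggt":42,"z":56},"y":87},"ksm":{"g":[58,21,96,10,46],"m":{"bzt":90,"d":33,"hdx":76,"nhx":0},"sy":{"t":56,"vx":44,"xu":48,"ymb":66},"z":{"ah":27,"eim":40,"r":32,"s":37}},"p":{"jzp":{"bed":92,"dlk":76,"ve":13},"xc":34}}
After op 3 (add /ksm/z/bcn 16): {"hh":{"sr":[34,58,25,18],"vmq":{"ggt":42,"z":56},"y":87},"ksm":{"g":[58,21,96,10,46],"m":{"bzt":90,"d":33,"hdx":76,"nhx":0},"sy":{"t":56,"vx":44,"xu":48,"ymb":66},"z":{"ah":27,"bcn":16,"eim":40,"r":32,"s":37}},"p":{"jzp":{"bed":92,"dlk":76,"ve":13},"xc":34}}
After op 4 (replace /p/jzp/bed 95): {"hh":{"sr":[34,58,25,18],"vmq":{"ggt":42,"z":56},"y":87},"ksm":{"g":[58,21,96,10,46],"m":{"bzt":90,"d":33,"hdx":76,"nhx":0},"sy":{"t":56,"vx":44,"xu":48,"ymb":66},"z":{"ah":27,"bcn":16,"eim":40,"r":32,"s":37}},"p":{"jzp":{"bed":95,"dlk":76,"ve":13},"xc":34}}
After op 5 (add /ksm/m/uzv 49): {"hh":{"sr":[34,58,25,18],"vmq":{"ggt":42,"z":56},"y":87},"ksm":{"g":[58,21,96,10,46],"m":{"bzt":90,"d":33,"hdx":76,"nhx":0,"uzv":49},"sy":{"t":56,"vx":44,"xu":48,"ymb":66},"z":{"ah":27,"bcn":16,"eim":40,"r":32,"s":37}},"p":{"jzp":{"bed":95,"dlk":76,"ve":13},"xc":34}}
After op 6 (replace /ksm/z/r 80): {"hh":{"sr":[34,58,25,18],"vmq":{"ggt":42,"z":56},"y":87},"ksm":{"g":[58,21,96,10,46],"m":{"bzt":90,"d":33,"hdx":76,"nhx":0,"uzv":49},"sy":{"t":56,"vx":44,"xu":48,"ymb":66},"z":{"ah":27,"bcn":16,"eim":40,"r":80,"s":37}},"p":{"jzp":{"bed":95,"dlk":76,"ve":13},"xc":34}}
Size at path /p: 2

Answer: 2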